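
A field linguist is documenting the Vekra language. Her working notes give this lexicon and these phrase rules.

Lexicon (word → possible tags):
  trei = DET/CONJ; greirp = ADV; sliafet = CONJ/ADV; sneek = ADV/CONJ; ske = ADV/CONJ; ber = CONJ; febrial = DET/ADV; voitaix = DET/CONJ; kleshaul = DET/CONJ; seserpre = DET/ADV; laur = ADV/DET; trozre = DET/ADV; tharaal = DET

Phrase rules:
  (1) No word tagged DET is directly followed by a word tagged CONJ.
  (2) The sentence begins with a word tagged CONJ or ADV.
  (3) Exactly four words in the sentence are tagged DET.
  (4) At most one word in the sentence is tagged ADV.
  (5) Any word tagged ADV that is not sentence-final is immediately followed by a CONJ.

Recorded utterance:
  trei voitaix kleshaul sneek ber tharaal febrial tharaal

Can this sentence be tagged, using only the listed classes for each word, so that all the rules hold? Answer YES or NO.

Candidates per position — 1:trei {DET,CONJ}; 2:voitaix {DET,CONJ}; 3:kleshaul {DET,CONJ}; 4:sneek {ADV,CONJ}; 5:ber {CONJ}; 6:tharaal {DET}; 7:febrial {DET,ADV}; 8:tharaal {DET}.
One satisfying assignment: CONJ CONJ DET ADV CONJ DET DET DET.
Checking: rule 1 holds; rule 2 holds; rule 3 holds; rule 4 holds; rule 5 holds.

YES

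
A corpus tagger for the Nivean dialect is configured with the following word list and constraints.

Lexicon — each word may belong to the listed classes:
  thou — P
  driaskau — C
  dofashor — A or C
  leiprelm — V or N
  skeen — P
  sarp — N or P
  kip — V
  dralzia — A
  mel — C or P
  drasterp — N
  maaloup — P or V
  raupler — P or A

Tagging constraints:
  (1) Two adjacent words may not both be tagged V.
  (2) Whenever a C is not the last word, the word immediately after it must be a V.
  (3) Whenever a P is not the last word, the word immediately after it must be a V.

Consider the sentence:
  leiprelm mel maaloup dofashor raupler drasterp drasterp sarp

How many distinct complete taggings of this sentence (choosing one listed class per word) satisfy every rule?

Candidates per position — 1:leiprelm {V,N}; 2:mel {C,P}; 3:maaloup {P,V}; 4:dofashor {A,C}; 5:raupler {P,A}; 6:drasterp {N}; 7:drasterp {N}; 8:sarp {N,P}.
There are 64 candidate sequences in total.
Checking each against the rules leaves 8 sequences.
Count = 8.

8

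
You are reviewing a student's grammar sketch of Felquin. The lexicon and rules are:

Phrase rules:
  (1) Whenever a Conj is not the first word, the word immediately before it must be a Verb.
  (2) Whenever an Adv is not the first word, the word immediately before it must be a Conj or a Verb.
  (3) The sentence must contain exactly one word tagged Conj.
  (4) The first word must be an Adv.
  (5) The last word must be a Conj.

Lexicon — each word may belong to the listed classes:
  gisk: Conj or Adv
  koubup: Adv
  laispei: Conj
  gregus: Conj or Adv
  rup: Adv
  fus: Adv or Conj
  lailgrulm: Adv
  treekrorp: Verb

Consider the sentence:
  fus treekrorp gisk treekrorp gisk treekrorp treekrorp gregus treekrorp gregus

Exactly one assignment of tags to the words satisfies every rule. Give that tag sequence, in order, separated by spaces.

Candidates per position — 1:fus {Adv,Conj}; 2:treekrorp {Verb}; 3:gisk {Conj,Adv}; 4:treekrorp {Verb}; 5:gisk {Conj,Adv}; 6:treekrorp {Verb}; 7:treekrorp {Verb}; 8:gregus {Conj,Adv}; 9:treekrorp {Verb}; 10:gregus {Conj,Adv}.
Position 1: Conj is ruled out by rule 4; that leaves Adv.
Position 10: Adv is ruled out by rule 5; that leaves Conj.
Position 3: Conj is ruled out by rule 3; that leaves Adv.
Position 5: Conj is ruled out by rule 3; that leaves Adv.
Position 8: Conj is ruled out by rule 3; that leaves Adv.
The only consistent sequence is: Adv Verb Adv Verb Adv Verb Verb Adv Verb Conj.
Check: rule 1 holds; rule 2 holds; rule 3 holds; rule 4 holds; rule 5 holds.

Adv Verb Adv Verb Adv Verb Verb Adv Verb Conj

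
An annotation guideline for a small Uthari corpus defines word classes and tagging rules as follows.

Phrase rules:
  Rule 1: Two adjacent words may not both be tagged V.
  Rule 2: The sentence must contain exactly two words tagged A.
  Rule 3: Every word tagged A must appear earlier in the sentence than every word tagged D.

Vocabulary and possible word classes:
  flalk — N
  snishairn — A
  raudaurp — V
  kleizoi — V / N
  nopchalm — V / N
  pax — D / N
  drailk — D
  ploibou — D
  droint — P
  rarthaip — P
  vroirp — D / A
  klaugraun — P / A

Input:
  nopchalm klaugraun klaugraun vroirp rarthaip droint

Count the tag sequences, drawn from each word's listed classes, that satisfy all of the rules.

Candidates per position — 1:nopchalm {V,N}; 2:klaugraun {P,A}; 3:klaugraun {P,A}; 4:vroirp {D,A}; 5:rarthaip {P}; 6:droint {P}.
There are 16 candidate sequences in total.
Checking each against the rules leaves 6 sequences.
Count = 6.

6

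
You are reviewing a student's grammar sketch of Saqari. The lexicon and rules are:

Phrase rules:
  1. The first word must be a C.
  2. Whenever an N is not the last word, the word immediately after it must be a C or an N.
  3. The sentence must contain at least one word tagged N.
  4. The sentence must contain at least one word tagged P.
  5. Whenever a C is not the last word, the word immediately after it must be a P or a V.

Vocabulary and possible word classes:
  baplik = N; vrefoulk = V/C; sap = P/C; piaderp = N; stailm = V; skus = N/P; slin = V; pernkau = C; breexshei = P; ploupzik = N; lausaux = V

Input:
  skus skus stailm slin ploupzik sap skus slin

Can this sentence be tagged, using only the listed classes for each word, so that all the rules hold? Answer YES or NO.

Candidates per position — 1:skus {N,P}; 2:skus {N,P}; 3:stailm {V}; 4:slin {V}; 5:ploupzik {N}; 6:sap {P,C}; 7:skus {N,P}; 8:slin {V}.
Rule 1 cannot be satisfied by any choice of tags from the lexicon.
So there is no consistent tagging.

NO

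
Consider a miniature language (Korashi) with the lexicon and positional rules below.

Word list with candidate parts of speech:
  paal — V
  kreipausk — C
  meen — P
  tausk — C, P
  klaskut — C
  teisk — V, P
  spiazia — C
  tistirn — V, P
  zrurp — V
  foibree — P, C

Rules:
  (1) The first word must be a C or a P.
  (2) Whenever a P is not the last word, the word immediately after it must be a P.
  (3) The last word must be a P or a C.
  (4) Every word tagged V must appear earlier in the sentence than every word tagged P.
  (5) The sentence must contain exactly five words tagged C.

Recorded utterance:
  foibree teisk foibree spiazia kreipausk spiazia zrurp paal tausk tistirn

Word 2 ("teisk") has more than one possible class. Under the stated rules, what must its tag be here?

Candidates per position — 1:foibree {P,C}; 2:teisk {V,P}; 3:foibree {P,C}; 4:spiazia {C}; 5:kreipausk {C}; 6:spiazia {C}; 7:zrurp {V}; 8:paal {V}; 9:tausk {C,P}; 10:tistirn {V,P}.
If word 1 were P, no tagging could satisfy rule 2; so word 1 is C.
If word 2 were P, no tagging could satisfy rule 2; so word 2 is V.
If word 3 were P, no tagging could satisfy rule 2; so word 3 is C.
If word 9 were C, no tagging could satisfy rule 5; so word 9 is P.
If word 10 were V, no tagging could satisfy rule 2; so word 10 is P.
So the tagging must be: C V C C C C V V P P.
Checking: rule 1 holds; rule 2 holds; rule 3 holds; rule 4 holds; rule 5 holds.

V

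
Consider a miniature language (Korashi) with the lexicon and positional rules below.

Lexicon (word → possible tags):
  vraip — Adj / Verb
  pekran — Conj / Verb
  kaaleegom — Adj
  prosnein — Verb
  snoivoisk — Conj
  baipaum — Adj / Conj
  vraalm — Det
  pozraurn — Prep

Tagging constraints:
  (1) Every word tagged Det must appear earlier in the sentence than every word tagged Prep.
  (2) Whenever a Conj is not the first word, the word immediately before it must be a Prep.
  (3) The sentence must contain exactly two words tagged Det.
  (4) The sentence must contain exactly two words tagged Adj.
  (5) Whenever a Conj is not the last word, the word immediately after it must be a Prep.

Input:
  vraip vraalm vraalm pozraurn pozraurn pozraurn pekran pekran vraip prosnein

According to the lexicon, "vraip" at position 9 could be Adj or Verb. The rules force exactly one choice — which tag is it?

Adj

Candidates per position — 1:vraip {Adj,Verb}; 2:vraalm {Det}; 3:vraalm {Det}; 4:pozraurn {Prep}; 5:pozraurn {Prep}; 6:pozraurn {Prep}; 7:pekran {Conj,Verb}; 8:pekran {Conj,Verb}; 9:vraip {Adj,Verb}; 10:prosnein {Verb}.
Position 1: tagging it Verb would leave rule 4 unsatisfiable, so it must be Adj.
Position 7: tagging it Conj would leave rule 5 unsatisfiable, so it must be Verb.
Position 8: tagging it Conj would leave rule 2 unsatisfiable, so it must be Verb.
Position 9: tagging it Verb would leave rule 4 unsatisfiable, so it must be Adj.
The only consistent sequence is: Adj Det Det Prep Prep Prep Verb Verb Adj Verb.
Check: rule 1 ok; rule 2 ok; rule 3 ok; rule 4 ok; rule 5 ok.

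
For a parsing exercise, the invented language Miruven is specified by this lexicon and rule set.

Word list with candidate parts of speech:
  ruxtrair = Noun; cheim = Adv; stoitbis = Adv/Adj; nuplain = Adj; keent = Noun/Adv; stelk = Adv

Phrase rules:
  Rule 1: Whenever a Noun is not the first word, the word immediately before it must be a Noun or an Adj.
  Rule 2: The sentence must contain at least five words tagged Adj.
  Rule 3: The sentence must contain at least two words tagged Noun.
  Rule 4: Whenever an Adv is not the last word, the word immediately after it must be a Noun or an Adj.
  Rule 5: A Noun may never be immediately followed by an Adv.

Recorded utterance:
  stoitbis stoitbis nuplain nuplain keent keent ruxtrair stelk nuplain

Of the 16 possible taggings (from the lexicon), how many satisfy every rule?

0

Candidates per position — 1:stoitbis {Adv,Adj}; 2:stoitbis {Adv,Adj}; 3:nuplain {Adj}; 4:nuplain {Adj}; 5:keent {Noun,Adv}; 6:keent {Noun,Adv}; 7:ruxtrair {Noun}; 8:stelk {Adv}; 9:nuplain {Adj}.
There are 16 candidate sequences in total.
Rule 5 cannot be satisfied by any choice of tags from the lexicon.
So there is no consistent tagging.
Count = 0.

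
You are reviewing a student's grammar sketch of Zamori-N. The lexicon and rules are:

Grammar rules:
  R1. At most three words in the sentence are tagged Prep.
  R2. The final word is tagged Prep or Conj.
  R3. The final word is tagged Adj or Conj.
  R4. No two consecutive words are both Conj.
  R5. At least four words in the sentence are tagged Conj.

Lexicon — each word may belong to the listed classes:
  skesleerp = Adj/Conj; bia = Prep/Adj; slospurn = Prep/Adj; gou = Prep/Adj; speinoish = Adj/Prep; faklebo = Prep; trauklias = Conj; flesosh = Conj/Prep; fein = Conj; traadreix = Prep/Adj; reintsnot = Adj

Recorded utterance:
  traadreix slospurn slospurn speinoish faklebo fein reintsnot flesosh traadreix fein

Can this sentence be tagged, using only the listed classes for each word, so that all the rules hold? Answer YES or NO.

Candidates per position — 1:traadreix {Prep,Adj}; 2:slospurn {Prep,Adj}; 3:slospurn {Prep,Adj}; 4:speinoish {Adj,Prep}; 5:faklebo {Prep}; 6:fein {Conj}; 7:reintsnot {Adj}; 8:flesosh {Conj,Prep}; 9:traadreix {Prep,Adj}; 10:fein {Conj}.
Rule 5 cannot be satisfied by any choice of tags from the lexicon.
So there is no consistent tagging.

NO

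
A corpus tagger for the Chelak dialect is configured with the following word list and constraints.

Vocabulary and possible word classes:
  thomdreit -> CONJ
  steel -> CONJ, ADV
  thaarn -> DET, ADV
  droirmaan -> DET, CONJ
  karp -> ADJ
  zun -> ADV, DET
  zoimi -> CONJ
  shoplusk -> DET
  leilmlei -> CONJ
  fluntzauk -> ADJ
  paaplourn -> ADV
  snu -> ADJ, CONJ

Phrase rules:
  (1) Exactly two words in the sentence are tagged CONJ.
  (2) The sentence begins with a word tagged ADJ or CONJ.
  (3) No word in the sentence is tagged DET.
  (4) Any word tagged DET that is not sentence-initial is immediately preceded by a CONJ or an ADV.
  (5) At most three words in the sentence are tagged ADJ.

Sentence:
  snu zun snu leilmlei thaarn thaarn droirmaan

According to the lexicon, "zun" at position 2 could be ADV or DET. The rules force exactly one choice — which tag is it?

Candidates per position — 1:snu {ADJ,CONJ}; 2:zun {ADV,DET}; 3:snu {ADJ,CONJ}; 4:leilmlei {CONJ}; 5:thaarn {DET,ADV}; 6:thaarn {DET,ADV}; 7:droirmaan {DET,CONJ}.
If word 2 were DET, no tagging could satisfy rule 3; so word 2 is ADV.
If word 5 were DET, no tagging could satisfy rule 3; so word 5 is ADV.
If word 6 were DET, no tagging could satisfy rule 3; so word 6 is ADV.
If word 7 were DET, no tagging could satisfy rule 3; so word 7 is CONJ.
If word 1 were CONJ, no tagging could satisfy rule 1; so word 1 is ADJ.
If word 3 were CONJ, no tagging could satisfy rule 1; so word 3 is ADJ.
The only consistent sequence is: ADJ ADV ADJ CONJ ADV ADV CONJ.
Checking: rule 1 satisfied; rule 2 satisfied; rule 3 satisfied; rule 4 satisfied; rule 5 satisfied.

ADV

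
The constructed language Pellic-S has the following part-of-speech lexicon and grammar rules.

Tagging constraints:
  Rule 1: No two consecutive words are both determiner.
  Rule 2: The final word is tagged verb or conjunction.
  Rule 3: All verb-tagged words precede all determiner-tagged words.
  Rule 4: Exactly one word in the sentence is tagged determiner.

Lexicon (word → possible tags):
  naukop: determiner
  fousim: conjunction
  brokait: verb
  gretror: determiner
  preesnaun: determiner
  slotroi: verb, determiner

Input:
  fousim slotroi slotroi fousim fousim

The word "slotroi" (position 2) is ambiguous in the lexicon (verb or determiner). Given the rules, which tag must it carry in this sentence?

verb

Candidates per position — 1:fousim {conjunction}; 2:slotroi {verb,determiner}; 3:slotroi {verb,determiner}; 4:fousim {conjunction}; 5:fousim {conjunction}.
Position 2: the remaining choice is settled jointly with positions 3 — only verb at position 2 is part of a tagging that satisfies every rule.
That leaves exactly one tagging: conjunction verb determiner conjunction conjunction.
Check: rule 1 satisfied; rule 2 satisfied; rule 3 satisfied; rule 4 satisfied.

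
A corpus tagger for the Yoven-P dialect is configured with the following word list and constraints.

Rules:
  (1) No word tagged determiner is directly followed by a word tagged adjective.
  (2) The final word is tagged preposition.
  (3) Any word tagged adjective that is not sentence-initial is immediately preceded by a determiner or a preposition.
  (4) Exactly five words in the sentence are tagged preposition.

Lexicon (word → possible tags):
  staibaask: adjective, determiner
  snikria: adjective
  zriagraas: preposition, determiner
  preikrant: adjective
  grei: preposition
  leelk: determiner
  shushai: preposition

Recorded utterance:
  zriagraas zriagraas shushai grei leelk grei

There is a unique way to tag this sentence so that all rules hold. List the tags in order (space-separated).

preposition preposition preposition preposition determiner preposition

Candidates per position — 1:zriagraas {preposition,determiner}; 2:zriagraas {preposition,determiner}; 3:shushai {preposition}; 4:grei {preposition}; 5:leelk {determiner}; 6:grei {preposition}.
Word 1 cannot be determiner — rule 4 would then fail for every completion. It is preposition.
Word 2 cannot be determiner — rule 4 would then fail for every completion. It is preposition.
The unique satisfying tagging is: preposition preposition preposition preposition determiner preposition.
Verifying each rule — rule 1 satisfied; rule 2 satisfied; rule 3 satisfied; rule 4 satisfied.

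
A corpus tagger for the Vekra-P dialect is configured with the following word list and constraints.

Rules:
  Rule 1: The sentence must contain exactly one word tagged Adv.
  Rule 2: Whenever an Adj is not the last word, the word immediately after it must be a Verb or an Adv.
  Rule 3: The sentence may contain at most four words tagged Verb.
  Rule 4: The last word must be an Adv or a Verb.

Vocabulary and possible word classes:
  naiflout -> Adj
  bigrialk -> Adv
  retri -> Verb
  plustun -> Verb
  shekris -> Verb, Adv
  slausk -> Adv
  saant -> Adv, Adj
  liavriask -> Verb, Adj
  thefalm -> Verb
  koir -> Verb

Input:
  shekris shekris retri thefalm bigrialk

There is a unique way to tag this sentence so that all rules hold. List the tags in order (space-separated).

Verb Verb Verb Verb Adv

Candidates per position — 1:shekris {Verb,Adv}; 2:shekris {Verb,Adv}; 3:retri {Verb}; 4:thefalm {Verb}; 5:bigrialk {Adv}.
At position 1, choosing Adv makes rule 1 impossible to satisfy; hence Verb.
At position 2, choosing Adv makes rule 1 impossible to satisfy; hence Verb.
The only consistent sequence is: Verb Verb Verb Verb Adv.
Rule-by-rule: rule 1 ✓; rule 2 ✓; rule 3 ✓; rule 4 ✓.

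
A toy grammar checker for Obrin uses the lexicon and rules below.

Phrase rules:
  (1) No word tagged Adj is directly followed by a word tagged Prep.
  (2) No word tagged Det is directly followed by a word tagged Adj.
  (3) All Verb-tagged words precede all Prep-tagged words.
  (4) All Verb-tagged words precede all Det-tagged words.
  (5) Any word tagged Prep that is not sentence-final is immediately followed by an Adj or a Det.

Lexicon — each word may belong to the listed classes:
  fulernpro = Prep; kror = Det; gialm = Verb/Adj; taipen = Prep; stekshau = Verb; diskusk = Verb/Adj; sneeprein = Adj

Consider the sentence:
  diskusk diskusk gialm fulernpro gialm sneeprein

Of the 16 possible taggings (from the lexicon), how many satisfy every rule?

4

Candidates per position — 1:diskusk {Verb,Adj}; 2:diskusk {Verb,Adj}; 3:gialm {Verb,Adj}; 4:fulernpro {Prep}; 5:gialm {Verb,Adj}; 6:sneeprein {Adj}.
There are 16 candidate sequences in total.
The sequences that satisfy every rule: Verb Verb Verb Prep Adj Adj; Verb Adj Verb Prep Adj Adj; Adj Verb Verb Prep Adj Adj; Adj Adj Verb Prep Adj Adj.
Count = 4.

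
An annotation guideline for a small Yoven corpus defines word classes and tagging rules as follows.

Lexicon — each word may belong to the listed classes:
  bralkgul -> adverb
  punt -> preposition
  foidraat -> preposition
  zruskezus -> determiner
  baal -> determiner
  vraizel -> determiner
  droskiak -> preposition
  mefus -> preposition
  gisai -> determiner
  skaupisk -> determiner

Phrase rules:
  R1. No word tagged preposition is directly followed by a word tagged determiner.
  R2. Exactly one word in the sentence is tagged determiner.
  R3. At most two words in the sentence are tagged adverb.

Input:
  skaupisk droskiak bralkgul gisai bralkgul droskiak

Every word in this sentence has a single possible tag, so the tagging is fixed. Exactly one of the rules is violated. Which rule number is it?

Fixed tagging: determiner preposition adverb determiner adverb preposition.
Checking each rule: R1 ✓, R2 ✗, R3 ✓.
Only rule 2 fails.

2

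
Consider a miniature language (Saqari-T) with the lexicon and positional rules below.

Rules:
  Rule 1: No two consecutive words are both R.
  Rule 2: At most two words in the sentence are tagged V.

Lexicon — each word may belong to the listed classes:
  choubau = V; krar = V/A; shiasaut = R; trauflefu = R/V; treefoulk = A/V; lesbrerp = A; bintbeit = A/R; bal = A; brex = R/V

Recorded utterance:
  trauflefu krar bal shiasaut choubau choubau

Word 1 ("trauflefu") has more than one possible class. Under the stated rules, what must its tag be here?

R

Candidates per position — 1:trauflefu {R,V}; 2:krar {V,A}; 3:bal {A}; 4:shiasaut {R}; 5:choubau {V}; 6:choubau {V}.
Position 1: V is ruled out by rule 2; that leaves R.
Position 2: V is ruled out by rule 2; that leaves A.
The only consistent sequence is: R A A R V V.
Checking: rule 1 ✓; rule 2 ✓.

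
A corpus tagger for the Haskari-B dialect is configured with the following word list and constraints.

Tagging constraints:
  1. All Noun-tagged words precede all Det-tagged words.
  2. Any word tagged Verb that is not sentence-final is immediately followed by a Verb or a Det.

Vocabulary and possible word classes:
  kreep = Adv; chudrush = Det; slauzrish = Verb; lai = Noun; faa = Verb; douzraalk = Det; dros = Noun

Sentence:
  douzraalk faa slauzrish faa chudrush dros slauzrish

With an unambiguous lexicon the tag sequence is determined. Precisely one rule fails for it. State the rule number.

1

Fixed tagging: Det Verb Verb Verb Det Noun Verb.
Rule check: R1 fails, R2 ok.
Only rule 1 fails.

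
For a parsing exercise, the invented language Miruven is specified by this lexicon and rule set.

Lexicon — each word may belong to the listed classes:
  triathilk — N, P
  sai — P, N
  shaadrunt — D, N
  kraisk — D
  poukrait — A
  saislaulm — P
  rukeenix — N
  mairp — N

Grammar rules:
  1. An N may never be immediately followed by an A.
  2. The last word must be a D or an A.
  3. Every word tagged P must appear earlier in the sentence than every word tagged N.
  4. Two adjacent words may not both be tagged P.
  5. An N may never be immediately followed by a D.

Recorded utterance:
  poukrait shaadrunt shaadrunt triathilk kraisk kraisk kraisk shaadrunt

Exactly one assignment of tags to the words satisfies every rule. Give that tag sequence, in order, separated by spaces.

A D D P D D D D

Candidates per position — 1:poukrait {A}; 2:shaadrunt {D,N}; 3:shaadrunt {D,N}; 4:triathilk {N,P}; 5:kraisk {D}; 6:kraisk {D}; 7:kraisk {D}; 8:shaadrunt {D,N}.
At position 4, choosing N makes rule 5 impossible to satisfy; hence P.
At position 8, choosing N makes rule 2 impossible to satisfy; hence D.
At position 2, choosing N makes rule 3 impossible to satisfy; hence D.
At position 3, choosing N makes rule 3 impossible to satisfy; hence D.
The unique satisfying tagging is: A D D P D D D D.
Verifying each rule — rule 1 satisfied; rule 2 satisfied; rule 3 satisfied; rule 4 satisfied; rule 5 satisfied.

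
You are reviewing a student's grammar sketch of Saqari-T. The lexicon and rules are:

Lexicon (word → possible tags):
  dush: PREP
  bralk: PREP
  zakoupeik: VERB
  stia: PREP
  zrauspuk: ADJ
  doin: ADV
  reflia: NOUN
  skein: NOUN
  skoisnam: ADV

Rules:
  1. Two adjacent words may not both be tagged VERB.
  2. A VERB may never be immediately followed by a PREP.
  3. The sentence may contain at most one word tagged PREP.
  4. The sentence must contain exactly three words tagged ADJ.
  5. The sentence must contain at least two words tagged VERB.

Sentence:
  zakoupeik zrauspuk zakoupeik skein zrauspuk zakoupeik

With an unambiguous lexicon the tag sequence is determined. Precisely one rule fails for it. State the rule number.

4

Fixed tagging: VERB ADJ VERB NOUN ADJ VERB.
Applying the rules: R1 pass, R2 pass, R3 pass, R4 fail, R5 pass.
Only rule 4 fails.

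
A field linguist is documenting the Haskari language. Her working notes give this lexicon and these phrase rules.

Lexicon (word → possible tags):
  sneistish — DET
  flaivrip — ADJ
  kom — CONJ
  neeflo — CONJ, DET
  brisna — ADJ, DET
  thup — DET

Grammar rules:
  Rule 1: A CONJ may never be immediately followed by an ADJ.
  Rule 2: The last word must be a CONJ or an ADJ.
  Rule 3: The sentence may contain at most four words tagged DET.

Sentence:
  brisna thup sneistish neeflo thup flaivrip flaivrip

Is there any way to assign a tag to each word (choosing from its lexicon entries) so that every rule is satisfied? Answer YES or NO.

Candidates per position — 1:brisna {ADJ,DET}; 2:thup {DET}; 3:sneistish {DET}; 4:neeflo {CONJ,DET}; 5:thup {DET}; 6:flaivrip {ADJ}; 7:flaivrip {ADJ}.
One satisfying assignment: ADJ DET DET DET DET ADJ ADJ.
Checking: rule 1 ok; rule 2 ok; rule 3 ok.

YES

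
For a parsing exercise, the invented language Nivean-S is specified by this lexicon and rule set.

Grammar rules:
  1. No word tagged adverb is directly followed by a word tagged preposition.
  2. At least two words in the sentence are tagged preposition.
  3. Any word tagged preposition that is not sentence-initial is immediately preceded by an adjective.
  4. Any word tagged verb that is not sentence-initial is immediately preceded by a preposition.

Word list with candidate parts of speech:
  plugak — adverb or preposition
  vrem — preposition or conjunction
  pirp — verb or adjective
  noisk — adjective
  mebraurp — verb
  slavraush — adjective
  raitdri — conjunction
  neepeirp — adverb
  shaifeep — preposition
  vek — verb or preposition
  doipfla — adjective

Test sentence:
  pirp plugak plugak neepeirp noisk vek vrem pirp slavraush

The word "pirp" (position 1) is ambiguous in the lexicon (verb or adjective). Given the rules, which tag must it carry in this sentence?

Candidates per position — 1:pirp {verb,adjective}; 2:plugak {adverb,preposition}; 3:plugak {adverb,preposition}; 4:neepeirp {adverb}; 5:noisk {adjective}; 6:vek {verb,preposition}; 7:vrem {preposition,conjunction}; 8:pirp {verb,adjective}; 9:slavraush {adjective}.
Word 3 cannot be preposition — rule 3 would then fail for every completion. It is adverb.
Word 6 cannot be verb — rule 4 would then fail for every completion. It is preposition.
Word 7 cannot be preposition — rule 3 would then fail for every completion. It is conjunction.
Word 8 cannot be verb — rule 4 would then fail for every completion. It is adjective.
Word 2 cannot be adverb — rule 2 would then fail for every completion. It is preposition.
Word 1 cannot be verb — rule 3 would then fail for every completion. It is adjective.
That leaves exactly one tagging: adjective preposition adverb adverb adjective preposition conjunction adjective adjective.
Rule-by-rule: rule 1 ok; rule 2 ok; rule 3 ok; rule 4 ok.

adjective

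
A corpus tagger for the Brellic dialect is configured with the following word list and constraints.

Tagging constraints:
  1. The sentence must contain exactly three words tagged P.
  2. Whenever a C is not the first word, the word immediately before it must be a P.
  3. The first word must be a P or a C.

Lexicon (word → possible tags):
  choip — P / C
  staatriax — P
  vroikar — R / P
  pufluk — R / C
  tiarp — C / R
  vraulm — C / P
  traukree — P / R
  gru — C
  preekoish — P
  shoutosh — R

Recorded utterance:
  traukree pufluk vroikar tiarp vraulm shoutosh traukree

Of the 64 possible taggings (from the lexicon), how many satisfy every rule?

6

Candidates per position — 1:traukree {P,R}; 2:pufluk {R,C}; 3:vroikar {R,P}; 4:tiarp {C,R}; 5:vraulm {C,P}; 6:shoutosh {R}; 7:traukree {P,R}.
There are 64 candidate sequences in total.
Checking each against the rules leaves 6 sequences.
Count = 6.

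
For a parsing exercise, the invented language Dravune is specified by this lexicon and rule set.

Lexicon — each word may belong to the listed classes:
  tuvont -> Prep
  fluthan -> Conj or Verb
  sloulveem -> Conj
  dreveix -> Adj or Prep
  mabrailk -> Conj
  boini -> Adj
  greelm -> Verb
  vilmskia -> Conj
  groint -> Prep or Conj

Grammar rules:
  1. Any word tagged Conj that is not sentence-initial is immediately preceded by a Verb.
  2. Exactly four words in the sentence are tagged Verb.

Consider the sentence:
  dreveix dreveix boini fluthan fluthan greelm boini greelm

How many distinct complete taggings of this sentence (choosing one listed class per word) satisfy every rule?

Candidates per position — 1:dreveix {Adj,Prep}; 2:dreveix {Adj,Prep}; 3:boini {Adj}; 4:fluthan {Conj,Verb}; 5:fluthan {Conj,Verb}; 6:greelm {Verb}; 7:boini {Adj}; 8:greelm {Verb}.
There are 16 candidate sequences in total.
The sequences that satisfy every rule: Adj Adj Adj Verb Verb Verb Adj Verb; Adj Prep Adj Verb Verb Verb Adj Verb; Prep Adj Adj Verb Verb Verb Adj Verb; Prep Prep Adj Verb Verb Verb Adj Verb.
Count = 4.

4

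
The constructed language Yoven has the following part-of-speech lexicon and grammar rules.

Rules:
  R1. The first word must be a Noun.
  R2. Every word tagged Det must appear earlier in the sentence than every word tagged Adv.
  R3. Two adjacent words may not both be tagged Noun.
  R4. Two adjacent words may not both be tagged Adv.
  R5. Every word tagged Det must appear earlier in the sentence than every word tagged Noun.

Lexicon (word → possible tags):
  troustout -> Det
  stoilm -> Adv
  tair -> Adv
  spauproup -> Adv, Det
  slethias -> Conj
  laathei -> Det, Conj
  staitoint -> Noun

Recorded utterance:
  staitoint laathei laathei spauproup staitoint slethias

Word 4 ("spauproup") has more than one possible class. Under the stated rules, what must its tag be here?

Adv

Candidates per position — 1:staitoint {Noun}; 2:laathei {Det,Conj}; 3:laathei {Det,Conj}; 4:spauproup {Adv,Det}; 5:staitoint {Noun}; 6:slethias {Conj}.
Word 2 cannot be Det — rule 5 would then fail for every completion. It is Conj.
Word 3 cannot be Det — rule 5 would then fail for every completion. It is Conj.
Word 4 cannot be Det — rule 5 would then fail for every completion. It is Adv.
So the tagging must be: Noun Conj Conj Adv Noun Conj.
Rule-by-rule: rule 1 satisfied; rule 2 satisfied; rule 3 satisfied; rule 4 satisfied; rule 5 satisfied.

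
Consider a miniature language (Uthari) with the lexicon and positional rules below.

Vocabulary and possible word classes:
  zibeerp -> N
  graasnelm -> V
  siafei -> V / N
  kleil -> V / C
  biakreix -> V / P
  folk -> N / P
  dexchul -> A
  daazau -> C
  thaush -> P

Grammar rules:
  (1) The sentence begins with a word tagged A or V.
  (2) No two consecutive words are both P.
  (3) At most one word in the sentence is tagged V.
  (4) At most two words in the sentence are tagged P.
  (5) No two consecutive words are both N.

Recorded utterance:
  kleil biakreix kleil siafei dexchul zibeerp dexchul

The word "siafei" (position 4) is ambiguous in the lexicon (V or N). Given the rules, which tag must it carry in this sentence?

N

Candidates per position — 1:kleil {V,C}; 2:biakreix {V,P}; 3:kleil {V,C}; 4:siafei {V,N}; 5:dexchul {A}; 6:zibeerp {N}; 7:dexchul {A}.
Position 1: C is ruled out by rule 1; that leaves V.
Position 2: V is ruled out by rule 3; that leaves P.
Position 3: V is ruled out by rule 3; that leaves C.
Position 4: V is ruled out by rule 3; that leaves N.
That leaves exactly one tagging: V P C N A N A.
Check: rule 1 satisfied; rule 2 satisfied; rule 3 satisfied; rule 4 satisfied; rule 5 satisfied.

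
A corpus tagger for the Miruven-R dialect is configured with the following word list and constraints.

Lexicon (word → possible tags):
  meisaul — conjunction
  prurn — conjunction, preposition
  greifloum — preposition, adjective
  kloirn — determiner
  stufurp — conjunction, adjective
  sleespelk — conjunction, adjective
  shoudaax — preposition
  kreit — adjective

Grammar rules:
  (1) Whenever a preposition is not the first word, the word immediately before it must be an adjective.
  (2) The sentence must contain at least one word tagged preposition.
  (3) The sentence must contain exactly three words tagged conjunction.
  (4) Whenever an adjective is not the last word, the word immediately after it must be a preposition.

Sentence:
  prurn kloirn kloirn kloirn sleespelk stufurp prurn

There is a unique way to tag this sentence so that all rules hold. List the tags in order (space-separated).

Candidates per position — 1:prurn {conjunction,preposition}; 2:kloirn {determiner}; 3:kloirn {determiner}; 4:kloirn {determiner}; 5:sleespelk {conjunction,adjective}; 6:stufurp {conjunction,adjective}; 7:prurn {conjunction,preposition}.
Position 5: tagging it adjective would leave rule 4 unsatisfiable, so it must be conjunction.
The remaining ambiguous positions (1, 6, 7) are resolved jointly — only one combination satisfies every rule.
That leaves exactly one tagging: preposition determiner determiner determiner conjunction conjunction conjunction.
Rule-by-rule: rule 1 satisfied; rule 2 satisfied; rule 3 satisfied; rule 4 satisfied.

preposition determiner determiner determiner conjunction conjunction conjunction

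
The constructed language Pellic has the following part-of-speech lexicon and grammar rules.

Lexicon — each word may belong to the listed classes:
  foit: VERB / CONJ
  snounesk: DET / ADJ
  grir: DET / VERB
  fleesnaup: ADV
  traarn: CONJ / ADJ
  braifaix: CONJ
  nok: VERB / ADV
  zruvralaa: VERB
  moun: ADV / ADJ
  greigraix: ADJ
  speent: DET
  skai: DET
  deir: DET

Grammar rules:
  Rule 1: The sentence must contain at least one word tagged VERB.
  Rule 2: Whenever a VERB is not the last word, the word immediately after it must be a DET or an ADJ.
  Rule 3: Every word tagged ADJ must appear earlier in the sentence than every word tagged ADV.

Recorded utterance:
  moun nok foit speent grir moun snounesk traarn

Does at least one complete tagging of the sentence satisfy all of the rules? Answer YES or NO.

Candidates per position — 1:moun {ADV,ADJ}; 2:nok {VERB,ADV}; 3:foit {VERB,CONJ}; 4:speent {DET}; 5:grir {DET,VERB}; 6:moun {ADV,ADJ}; 7:snounesk {DET,ADJ}; 8:traarn {CONJ,ADJ}.
One satisfying assignment: ADJ ADV VERB DET DET ADV DET CONJ.
Verifying each rule — rule 1 ok; rule 2 ok; rule 3 ok.

YES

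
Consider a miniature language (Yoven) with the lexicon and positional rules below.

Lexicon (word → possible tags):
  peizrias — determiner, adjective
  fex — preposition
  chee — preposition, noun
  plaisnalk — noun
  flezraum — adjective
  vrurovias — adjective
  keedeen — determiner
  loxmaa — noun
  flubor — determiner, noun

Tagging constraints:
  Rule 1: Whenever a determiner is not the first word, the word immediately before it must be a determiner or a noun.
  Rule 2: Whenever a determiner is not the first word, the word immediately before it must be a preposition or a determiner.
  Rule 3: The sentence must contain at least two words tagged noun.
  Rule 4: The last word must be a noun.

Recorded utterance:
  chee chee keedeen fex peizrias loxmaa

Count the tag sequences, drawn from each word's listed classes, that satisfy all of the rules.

Candidates per position — 1:chee {preposition,noun}; 2:chee {preposition,noun}; 3:keedeen {determiner}; 4:fex {preposition}; 5:peizrias {determiner,adjective}; 6:loxmaa {noun}.
There are 8 candidate sequences in total.
Every candidate sequence violates at least one rule; no consistent tagging exists.
Count = 0.

0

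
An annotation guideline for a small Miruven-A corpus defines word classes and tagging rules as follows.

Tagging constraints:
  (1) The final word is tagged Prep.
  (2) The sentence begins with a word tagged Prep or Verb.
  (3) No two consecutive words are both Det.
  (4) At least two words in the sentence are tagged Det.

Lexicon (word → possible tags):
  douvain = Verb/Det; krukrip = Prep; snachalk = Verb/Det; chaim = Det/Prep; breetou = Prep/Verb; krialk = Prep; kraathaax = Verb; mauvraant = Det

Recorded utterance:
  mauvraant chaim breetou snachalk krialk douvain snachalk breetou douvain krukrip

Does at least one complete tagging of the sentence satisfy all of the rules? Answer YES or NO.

NO

Candidates per position — 1:mauvraant {Det}; 2:chaim {Det,Prep}; 3:breetou {Prep,Verb}; 4:snachalk {Verb,Det}; 5:krialk {Prep}; 6:douvain {Verb,Det}; 7:snachalk {Verb,Det}; 8:breetou {Prep,Verb}; 9:douvain {Verb,Det}; 10:krukrip {Prep}.
Rule 2 cannot be satisfied by any choice of tags from the lexicon.
So there is no consistent tagging.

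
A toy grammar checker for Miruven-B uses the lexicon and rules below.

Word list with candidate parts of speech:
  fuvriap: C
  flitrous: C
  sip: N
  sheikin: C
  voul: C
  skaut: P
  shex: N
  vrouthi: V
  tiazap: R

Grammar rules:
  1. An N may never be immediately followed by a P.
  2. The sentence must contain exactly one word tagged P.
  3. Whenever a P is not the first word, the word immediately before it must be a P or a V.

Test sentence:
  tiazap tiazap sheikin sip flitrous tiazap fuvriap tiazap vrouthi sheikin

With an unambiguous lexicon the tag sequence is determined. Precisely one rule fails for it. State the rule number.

2

Fixed tagging: R R C N C R C R V C.
Applying the rules: R1 holds, R2 violated, R3 holds.
Only rule 2 fails.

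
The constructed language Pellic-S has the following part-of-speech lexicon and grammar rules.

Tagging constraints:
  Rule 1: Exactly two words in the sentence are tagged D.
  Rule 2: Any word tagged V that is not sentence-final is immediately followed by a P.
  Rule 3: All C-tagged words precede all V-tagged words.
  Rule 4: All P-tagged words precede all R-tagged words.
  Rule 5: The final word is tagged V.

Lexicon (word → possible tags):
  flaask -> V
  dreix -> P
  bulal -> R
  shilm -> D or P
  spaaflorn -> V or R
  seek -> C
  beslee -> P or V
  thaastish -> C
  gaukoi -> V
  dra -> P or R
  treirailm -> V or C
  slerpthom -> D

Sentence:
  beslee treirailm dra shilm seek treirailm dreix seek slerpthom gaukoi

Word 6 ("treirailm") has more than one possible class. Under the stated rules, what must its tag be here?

C

Candidates per position — 1:beslee {P,V}; 2:treirailm {V,C}; 3:dra {P,R}; 4:shilm {D,P}; 5:seek {C}; 6:treirailm {V,C}; 7:dreix {P}; 8:seek {C}; 9:slerpthom {D}; 10:gaukoi {V}.
Word 1 cannot be V — rule 2 would then fail for every completion. It is P.
Word 2 cannot be V — rule 3 would then fail for every completion. It is C.
Word 3 cannot be R — rule 4 would then fail for every completion. It is P.
Word 4 cannot be P — rule 1 would then fail for every completion. It is D.
Word 6 cannot be V — rule 3 would then fail for every completion. It is C.
That leaves exactly one tagging: P C P D C C P C D V.
Verifying each rule — rule 1 satisfied; rule 2 satisfied; rule 3 satisfied; rule 4 satisfied; rule 5 satisfied.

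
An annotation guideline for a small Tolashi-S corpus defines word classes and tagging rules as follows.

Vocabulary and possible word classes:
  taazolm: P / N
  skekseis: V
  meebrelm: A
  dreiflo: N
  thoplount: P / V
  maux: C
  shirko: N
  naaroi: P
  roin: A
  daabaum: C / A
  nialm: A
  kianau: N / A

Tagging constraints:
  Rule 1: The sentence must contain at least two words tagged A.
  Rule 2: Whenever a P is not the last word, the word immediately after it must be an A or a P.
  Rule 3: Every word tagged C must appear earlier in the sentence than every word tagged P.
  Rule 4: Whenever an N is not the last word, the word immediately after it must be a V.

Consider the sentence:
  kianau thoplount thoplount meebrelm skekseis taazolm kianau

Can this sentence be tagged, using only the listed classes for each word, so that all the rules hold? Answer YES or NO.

Candidates per position — 1:kianau {N,A}; 2:thoplount {P,V}; 3:thoplount {P,V}; 4:meebrelm {A}; 5:skekseis {V}; 6:taazolm {P,N}; 7:kianau {N,A}.
One satisfying assignment: A V P A V P A.
Verifying each rule — rule 1 holds; rule 2 holds; rule 3 holds; rule 4 holds.

YES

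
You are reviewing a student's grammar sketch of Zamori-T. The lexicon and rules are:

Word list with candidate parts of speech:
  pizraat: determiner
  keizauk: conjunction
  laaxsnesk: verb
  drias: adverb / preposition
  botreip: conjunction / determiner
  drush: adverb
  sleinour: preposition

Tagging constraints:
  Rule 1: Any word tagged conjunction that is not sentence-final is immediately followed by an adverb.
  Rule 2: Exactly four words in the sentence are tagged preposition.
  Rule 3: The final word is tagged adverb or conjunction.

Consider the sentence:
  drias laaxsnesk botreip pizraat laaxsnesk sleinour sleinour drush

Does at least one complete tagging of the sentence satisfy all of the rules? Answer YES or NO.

Candidates per position — 1:drias {adverb,preposition}; 2:laaxsnesk {verb}; 3:botreip {conjunction,determiner}; 4:pizraat {determiner}; 5:laaxsnesk {verb}; 6:sleinour {preposition}; 7:sleinour {preposition}; 8:drush {adverb}.
Rule 2 cannot be satisfied by any choice of tags from the lexicon.
So there is no consistent tagging.

NO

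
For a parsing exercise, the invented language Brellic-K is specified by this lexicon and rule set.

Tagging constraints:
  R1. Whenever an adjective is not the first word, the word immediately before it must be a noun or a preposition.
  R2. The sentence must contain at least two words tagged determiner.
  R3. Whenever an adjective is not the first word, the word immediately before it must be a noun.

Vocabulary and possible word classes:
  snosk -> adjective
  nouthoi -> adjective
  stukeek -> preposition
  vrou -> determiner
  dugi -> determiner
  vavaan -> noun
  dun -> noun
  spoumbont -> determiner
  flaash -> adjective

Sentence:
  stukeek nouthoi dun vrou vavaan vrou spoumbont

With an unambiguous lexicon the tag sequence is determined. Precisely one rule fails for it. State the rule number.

3

Fixed tagging: preposition adjective noun determiner noun determiner determiner.
Applying the rules: R1 pass, R2 pass, R3 fail.
Only rule 3 fails.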